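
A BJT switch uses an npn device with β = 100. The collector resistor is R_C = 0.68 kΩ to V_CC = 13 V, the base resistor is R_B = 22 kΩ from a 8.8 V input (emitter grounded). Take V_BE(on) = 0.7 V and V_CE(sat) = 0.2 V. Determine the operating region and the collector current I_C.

Assume active: I_B = (8.8 − 0.7)/22 = 0.368 mA, giving I_C = β·I_B = 36.8 mA.
But then V_CE = 13 − 36.8×0.68 = -12 V < V_CE(sat) = 0.2 V — impossible in the active region.
So the transistor is saturated. With V_CE = 0.2 V, I_C = (V_CC − 0.2)/R_C = 12.8/0.68 = 18.8 mA.
Check: β·I_B = 36.8 mA > I_C = 18.8 mA, confirming saturation.

saturation; I_C ≈ 19 mA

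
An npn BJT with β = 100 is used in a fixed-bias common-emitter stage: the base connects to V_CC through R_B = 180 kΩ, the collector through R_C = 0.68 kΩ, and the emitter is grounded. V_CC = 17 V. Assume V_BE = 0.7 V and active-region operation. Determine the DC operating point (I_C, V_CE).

Base loop: V_CC = I_B·R_B + V_BE, so I_B = (17 − 0.7)/180 kΩ = 0.0906 mA.
In the active region I_C = β·I_B = 100 × 0.0906 = 9.06 mA.
Collector loop: V_CE = V_CC − I_C·R_C = 17 − 9.06×0.68 = 10.8 V.
Since V_CE = 10.8 V > V_CE(sat) ≈ 0.2 V, the transistor is in the active region as assumed.

I_C ≈ 9.1 mA, V_CE ≈ 11 V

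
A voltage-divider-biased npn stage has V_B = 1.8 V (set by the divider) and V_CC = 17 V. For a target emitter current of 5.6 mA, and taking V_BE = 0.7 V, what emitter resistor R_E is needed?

R_E ≈ 0.2 kΩ

V_E = V_B − V_BE = 1.8 − 0.7 = 1.1 V.
R_E = V_E / I_E = 1.1 / 5.6 = 0.196 kΩ.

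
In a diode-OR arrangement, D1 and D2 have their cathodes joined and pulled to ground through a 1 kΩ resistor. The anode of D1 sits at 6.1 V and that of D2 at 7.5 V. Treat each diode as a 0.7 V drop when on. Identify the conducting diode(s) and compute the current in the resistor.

Assume both conduct. Then node N would need to be at both 6.1−0.7 = 5.4 V and 7.5−0.7 = 6.8 V, which is impossible.
Assume only D2 conducts: V_N = 7.5 − 0.7 = 6.8 V, so I_R = 6.8/1 = 6.8 mA.
Check D1: its anode-to-cathode voltage is 6.1 − 6.8 = -0.7 V < 0.7 V, so it is off. The assumption is consistent.

Only D2 conducts; I_R ≈ 6.8 mA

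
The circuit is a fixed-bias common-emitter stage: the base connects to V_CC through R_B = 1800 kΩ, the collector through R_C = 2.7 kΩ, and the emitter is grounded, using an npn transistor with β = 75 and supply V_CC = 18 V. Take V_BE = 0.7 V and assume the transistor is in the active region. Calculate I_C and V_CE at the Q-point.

Base loop: V_CC = I_B·R_B + V_BE, so I_B = (18 − 0.7)/1800 kΩ = 0.00961 mA.
In the active region I_C = β·I_B = 75 × 0.00961 = 0.721 mA.
Collector loop: V_CE = V_CC − I_C·R_C = 18 − 0.721×2.7 = 16.1 V.
Since V_CE = 16.1 V > V_CE(sat) ≈ 0.2 V, the transistor is in the active region as assumed.

I_C ≈ 0.72 mA, V_CE ≈ 16 V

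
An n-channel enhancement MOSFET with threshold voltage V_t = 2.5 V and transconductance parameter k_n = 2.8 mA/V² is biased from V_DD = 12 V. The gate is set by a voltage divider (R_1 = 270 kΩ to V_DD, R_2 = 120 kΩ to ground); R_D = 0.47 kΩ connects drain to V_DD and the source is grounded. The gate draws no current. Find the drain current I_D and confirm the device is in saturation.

I_D ≈ 2 mA

V_G = V_DD·R_2/(R_1+R_2) = 12×120/390 = 3.69 V. With the source grounded, V_GS = V_G = 3.69 V.
Assume saturation: I_D = (k_n/2)(V_GS − V_t)² = (2.8/2)×(3.69 − 2.5)² = 1.4×1.19² = 1.99 mA.
V_DS = V_DD − I_D·R_D = 12 − 1.99×0.47 = 11.1 V.
Saturation requires V_DS ≥ V_GS − V_t = 1.19 V; 11.1 ≥ 1.19 ✓.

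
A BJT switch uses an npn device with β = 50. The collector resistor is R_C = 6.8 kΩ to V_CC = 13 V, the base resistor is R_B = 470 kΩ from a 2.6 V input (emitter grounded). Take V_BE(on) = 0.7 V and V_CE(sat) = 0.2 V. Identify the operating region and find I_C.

active; I_C ≈ 0.2 mA

Assume active. Base-emitter loop: I_B = (V_BB − V_BE)/R_B = (2.6 − 0.7)/470 = 0.00404 mA.
I_C = β·I_B = 50×0.00404 = 0.202 mA.
V_CE = V_CC − I_C·R_C = 13 − 0.202×6.8 = 11.6 V > V_CE(sat), so the active-region assumption holds.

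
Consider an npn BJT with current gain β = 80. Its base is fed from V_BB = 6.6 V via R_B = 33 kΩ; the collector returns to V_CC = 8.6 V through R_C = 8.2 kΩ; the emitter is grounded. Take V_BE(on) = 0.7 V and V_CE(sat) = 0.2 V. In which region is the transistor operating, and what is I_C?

saturation; I_C ≈ 1 mA

Assume active: I_B = (6.6 − 0.7)/33 = 0.179 mA, giving I_C = β·I_B = 14.3 mA.
But then V_CE = 8.6 − 14.3×8.2 = -109 V < V_CE(sat) = 0.2 V — impossible in the active region.
So the transistor is saturated. With V_CE = 0.2 V, I_C = (V_CC − 0.2)/R_C = 8.4/8.2 = 1.02 mA.
Check: β·I_B = 14.3 mA > I_C = 1.02 mA, confirming saturation.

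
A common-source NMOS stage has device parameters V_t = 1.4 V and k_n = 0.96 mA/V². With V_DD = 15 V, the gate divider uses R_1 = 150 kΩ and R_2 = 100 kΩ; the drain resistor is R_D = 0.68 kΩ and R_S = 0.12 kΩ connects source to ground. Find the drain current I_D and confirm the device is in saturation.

I_D ≈ 6.9 mA

V_G = V_DD·R_2/(R_1+R_2) = 15×100/250 = 6 V.
Assume saturation: I_D = (k_n/2)(V_GS − V_t)² with V_GS = V_G − I_D·R_S = 6 − 0.12·I_D.
Substituting gives 0.00691·I_D² − 1.53·I_D + 10.2 = 0, with roots I_D = 6.85 or 214 mA.
The root I_D = 214 mA gives V_GS = -19.7 V ≤ V_t, so take I_D = 6.85 mA.
Then V_GS = 5.18 V and V_DS = V_DD − I_D(R_D+R_S) = 15 − 6.85×0.8 = 9.52 V.
Saturation requires V_DS ≥ V_GS − V_t = 3.78 V; 9.52 ≥ 3.78 ✓.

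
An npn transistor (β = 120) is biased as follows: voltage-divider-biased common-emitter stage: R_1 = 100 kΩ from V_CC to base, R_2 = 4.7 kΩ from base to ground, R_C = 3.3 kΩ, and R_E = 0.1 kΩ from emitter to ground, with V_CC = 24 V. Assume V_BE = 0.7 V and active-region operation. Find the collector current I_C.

Thevenize the base divider: V_Th = V_CC·R_2/(R_1+R_2) = 24×4.7/105 = 1.08 V, R_Th = R_1‖R_2 = 4.49 kΩ.
Base-emitter loop: V_Th = I_B·R_Th + V_BE + (β+1)I_B·R_E, so I_B = (1.08 − 0.7) / (4.49 + 121×0.1) = 0.0227 mA.
I_C = β·I_B = 120×0.0227 = 2.73 mA, and I_E = (β+1)I_B = 2.75 mA.
V_CE = V_CC − I_C·R_C − I_E·R_E = 24 − 2.73×3.3 − 2.75×0.1 = 14.7 V.
V_CE = 14.7 V > 0.2 V confirms active-region operation.

I_C ≈ 2.7 mA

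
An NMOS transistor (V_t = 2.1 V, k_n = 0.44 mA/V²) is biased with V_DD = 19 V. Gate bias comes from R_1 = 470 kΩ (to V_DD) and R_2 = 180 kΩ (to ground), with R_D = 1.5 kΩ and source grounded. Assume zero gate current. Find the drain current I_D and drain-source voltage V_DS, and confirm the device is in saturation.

V_G = V_DD·R_2/(R_1+R_2) = 19×180/650 = 5.26 V. With the source grounded, V_GS = V_G = 5.26 V.
Assume saturation: I_D = (k_n/2)(V_GS − V_t)² = (0.44/2)×(5.26 − 2.1)² = 0.22×3.16² = 2.2 mA.
V_DS = V_DD − I_D·R_D = 19 − 2.2×1.5 = 15.7 V.
Saturation requires V_DS ≥ V_GS − V_t = 3.16 V; 15.7 ≥ 3.16 ✓.

I_D ≈ 2.2 mA, V_DS ≈ 16 V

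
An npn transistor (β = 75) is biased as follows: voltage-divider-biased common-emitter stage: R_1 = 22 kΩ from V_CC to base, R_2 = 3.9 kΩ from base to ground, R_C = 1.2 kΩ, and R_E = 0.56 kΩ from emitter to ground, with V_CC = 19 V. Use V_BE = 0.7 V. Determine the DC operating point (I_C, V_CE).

Thevenize the base divider: V_Th = V_CC·R_2/(R_1+R_2) = 19×3.9/25.9 = 2.86 V, R_Th = R_1‖R_2 = 3.31 kΩ.
Base-emitter loop: V_Th = I_B·R_Th + V_BE + (β+1)I_B·R_E, so I_B = (2.86 − 0.7) / (3.31 + 76×0.56) = 0.0471 mA.
I_C = β·I_B = 75×0.0471 = 3.53 mA, and I_E = (β+1)I_B = 3.58 mA.
V_CE = V_CC − I_C·R_C − I_E·R_E = 19 − 3.53×1.2 − 3.58×0.56 = 12.8 V.
V_CE = 12.8 V > 0.2 V confirms active-region operation.

I_C ≈ 3.5 mA, V_CE ≈ 13 V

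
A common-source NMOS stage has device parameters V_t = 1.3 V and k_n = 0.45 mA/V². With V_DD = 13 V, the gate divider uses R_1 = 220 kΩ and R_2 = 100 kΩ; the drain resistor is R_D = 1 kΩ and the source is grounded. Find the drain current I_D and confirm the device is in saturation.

I_D ≈ 1.7 mA

V_G = V_DD·R_2/(R_1+R_2) = 13×100/320 = 4.06 V. With the source grounded, V_GS = V_G = 4.06 V.
Assume saturation: I_D = (k_n/2)(V_GS − V_t)² = (0.45/2)×(4.06 − 1.3)² = 0.225×2.76² = 1.72 mA.
V_DS = V_DD − I_D·R_D = 13 − 1.72×1 = 11.3 V.
Saturation requires V_DS ≥ V_GS − V_t = 2.76 V; 11.3 ≥ 2.76 ✓.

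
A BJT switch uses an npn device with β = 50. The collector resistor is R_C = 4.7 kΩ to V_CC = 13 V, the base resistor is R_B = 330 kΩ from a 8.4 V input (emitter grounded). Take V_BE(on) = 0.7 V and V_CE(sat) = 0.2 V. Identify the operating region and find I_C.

active; I_C ≈ 1.2 mA

Assume active. Base-emitter loop: I_B = (V_BB − V_BE)/R_B = (8.4 − 0.7)/330 = 0.0233 mA.
I_C = β·I_B = 50×0.0233 = 1.17 mA.
V_CE = V_CC − I_C·R_C = 13 − 1.17×4.7 = 7.52 V > V_CE(sat), so the active-region assumption holds.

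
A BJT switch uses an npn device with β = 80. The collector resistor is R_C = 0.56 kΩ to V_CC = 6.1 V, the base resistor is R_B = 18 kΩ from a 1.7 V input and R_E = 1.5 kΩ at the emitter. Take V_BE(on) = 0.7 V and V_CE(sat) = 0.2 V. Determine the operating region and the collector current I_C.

active; I_C ≈ 0.57 mA

Assume active. Base-emitter loop: I_B = (V_BB − V_BE)/(R_B + (β+1)R_E) = (1.7 − 0.7)/(18 + 81×1.5) = 0.00717 mA.
I_C = β·I_B = 80×0.00717 = 0.573 mA.
V_CE = V_CC − I_C·R_C − I_E·R_E = 6.1 − 0.573×0.56 − 0.581×1.5 = 4.91 V > V_CE(sat), so the active-region assumption holds.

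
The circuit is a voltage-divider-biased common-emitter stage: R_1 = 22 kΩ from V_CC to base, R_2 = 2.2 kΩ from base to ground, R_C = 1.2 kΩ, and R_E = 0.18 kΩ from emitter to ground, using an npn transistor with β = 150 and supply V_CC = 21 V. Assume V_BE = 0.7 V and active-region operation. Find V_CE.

Thevenize the base divider: V_Th = V_CC·R_2/(R_1+R_2) = 21×2.2/24.2 = 1.91 V, R_Th = R_1‖R_2 = 2 kΩ.
Base-emitter loop: V_Th = I_B·R_Th + V_BE + (β+1)I_B·R_E, so I_B = (1.91 − 0.7) / (2 + 151×0.18) = 0.0414 mA.
I_C = β·I_B = 150×0.0414 = 6.22 mA, and I_E = (β+1)I_B = 6.26 mA.
V_CE = V_CC − I_C·R_C − I_E·R_E = 21 − 6.22×1.2 − 6.26×0.18 = 12.4 V.
V_CE = 12.4 V > 0.2 V confirms active-region operation.

V_CE ≈ 12 V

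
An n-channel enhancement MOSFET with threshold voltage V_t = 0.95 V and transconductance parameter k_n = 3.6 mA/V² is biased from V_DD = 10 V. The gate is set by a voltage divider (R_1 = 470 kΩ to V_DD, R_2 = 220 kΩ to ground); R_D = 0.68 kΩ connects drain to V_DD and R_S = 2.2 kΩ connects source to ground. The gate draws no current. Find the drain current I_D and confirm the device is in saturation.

I_D ≈ 0.73 mA

V_G = V_DD·R_2/(R_1+R_2) = 10×220/690 = 3.19 V.
Assume saturation: I_D = (k_n/2)(V_GS − V_t)² with V_GS = V_G − I_D·R_S = 3.19 − 2.2·I_D.
Substituting gives 8.71·I_D² − 18.7·I_D + 9.02 = 0, with roots I_D = 0.728 or 1.42 mA.
The root I_D = 1.42 mA gives V_GS = 0.0614 V ≤ V_t, so take I_D = 0.728 mA.
Then V_GS = 1.59 V and V_DS = V_DD − I_D(R_D+R_S) = 10 − 0.728×2.88 = 7.9 V.
Saturation requires V_DS ≥ V_GS − V_t = 0.636 V; 7.9 ≥ 0.636 ✓.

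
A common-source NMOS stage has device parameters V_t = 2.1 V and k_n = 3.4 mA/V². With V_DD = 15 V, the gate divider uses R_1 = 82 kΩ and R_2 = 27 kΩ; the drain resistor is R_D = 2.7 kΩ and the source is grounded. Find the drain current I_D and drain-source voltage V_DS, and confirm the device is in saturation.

I_D ≈ 4.4 mA, V_DS ≈ 3 V

V_G = V_DD·R_2/(R_1+R_2) = 15×27/109 = 3.72 V. With the source grounded, V_GS = V_G = 3.72 V.
Assume saturation: I_D = (k_n/2)(V_GS − V_t)² = (3.4/2)×(3.72 − 2.1)² = 1.7×1.62² = 4.44 mA.
V_DS = V_DD − I_D·R_D = 15 − 4.44×2.7 = 3.02 V.
Saturation requires V_DS ≥ V_GS − V_t = 1.62 V; 3.02 ≥ 1.62 ✓.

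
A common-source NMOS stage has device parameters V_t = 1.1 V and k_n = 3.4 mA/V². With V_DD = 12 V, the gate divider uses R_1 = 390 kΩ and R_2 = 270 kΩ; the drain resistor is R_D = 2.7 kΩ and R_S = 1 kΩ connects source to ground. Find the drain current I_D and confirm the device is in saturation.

V_G = V_DD·R_2/(R_1+R_2) = 12×270/660 = 4.91 V.
Assume saturation: I_D = (k_n/2)(V_GS − V_t)² with V_GS = V_G − I_D·R_S = 4.91 − 1·I_D.
Substituting gives 1.7·I_D² − 14·I_D + 24.7 = 0, with roots I_D = 2.58 or 5.63 mA.
The root I_D = 5.63 mA gives V_GS = -0.72 V ≤ V_t, so take I_D = 2.58 mA.
Then V_GS = 2.33 V and V_DS = V_DD − I_D(R_D+R_S) = 12 − 2.58×3.7 = 2.46 V.
Saturation requires V_DS ≥ V_GS − V_t = 1.23 V; 2.46 ≥ 1.23 ✓.

I_D ≈ 2.6 mA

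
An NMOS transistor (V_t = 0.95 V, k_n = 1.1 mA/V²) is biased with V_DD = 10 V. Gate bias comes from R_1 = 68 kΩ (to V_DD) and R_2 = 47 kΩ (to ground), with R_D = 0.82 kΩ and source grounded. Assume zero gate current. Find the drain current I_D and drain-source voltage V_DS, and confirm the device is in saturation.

V_G = V_DD·R_2/(R_1+R_2) = 10×47/115 = 4.09 V. With the source grounded, V_GS = V_G = 4.09 V.
Assume saturation: I_D = (k_n/2)(V_GS − V_t)² = (1.1/2)×(4.09 − 0.95)² = 0.55×3.14² = 5.41 mA.
V_DS = V_DD − I_D·R_D = 10 − 5.41×0.82 = 5.56 V.
Saturation requires V_DS ≥ V_GS − V_t = 3.14 V; 5.56 ≥ 3.14 ✓.

I_D ≈ 5.4 mA, V_DS ≈ 5.6 V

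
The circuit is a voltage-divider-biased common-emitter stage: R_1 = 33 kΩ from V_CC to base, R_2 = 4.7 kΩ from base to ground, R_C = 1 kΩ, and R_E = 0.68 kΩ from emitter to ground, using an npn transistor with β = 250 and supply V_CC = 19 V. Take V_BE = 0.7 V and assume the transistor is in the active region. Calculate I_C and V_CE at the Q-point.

Thevenize the base divider: V_Th = V_CC·R_2/(R_1+R_2) = 19×4.7/37.7 = 2.37 V, R_Th = R_1‖R_2 = 4.11 kΩ.
Base-emitter loop: V_Th = I_B·R_Th + V_BE + (β+1)I_B·R_E, so I_B = (2.37 − 0.7) / (4.11 + 251×0.68) = 0.00955 mA.
I_C = β·I_B = 250×0.00955 = 2.39 mA, and I_E = (β+1)I_B = 2.4 mA.
V_CE = V_CC − I_C·R_C − I_E·R_E = 19 − 2.39×1 − 2.4×0.68 = 15 V.
V_CE = 15 V > 0.2 V confirms active-region operation.

I_C ≈ 2.4 mA, V_CE ≈ 15 V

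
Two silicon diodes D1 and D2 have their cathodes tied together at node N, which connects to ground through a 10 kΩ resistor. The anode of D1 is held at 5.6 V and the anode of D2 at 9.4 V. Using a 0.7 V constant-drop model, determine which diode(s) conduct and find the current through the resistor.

Only D2 conducts; I_R ≈ 0.87 mA

Assume both conduct. Then node N would need to be at both 5.6−0.7 = 4.9 V and 9.4−0.7 = 8.7 V, which is impossible.
Assume only D2 conducts: V_N = 9.4 − 0.7 = 8.7 V, so I_R = 8.7/10 = 0.87 mA.
Check D1: its anode-to-cathode voltage is 5.6 − 8.7 = -3.1 V < 0.7 V, so it is off. The assumption is consistent.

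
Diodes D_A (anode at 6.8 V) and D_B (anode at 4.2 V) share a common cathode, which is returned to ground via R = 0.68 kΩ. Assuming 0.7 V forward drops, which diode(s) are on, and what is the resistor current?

Assume both conduct. Then node N would need to be at both 6.8−0.7 = 6.1 V and 4.2−0.7 = 3.5 V, which is impossible.
Assume only D_A conducts: V_N = 6.8 − 0.7 = 6.1 V, so I_R = 6.1/0.68 = 8.97 mA.
Check D_B: its anode-to-cathode voltage is 4.2 − 6.1 = -1.9 V < 0.7 V, so it is off. The assumption is consistent.

Only D_A conducts; I_R ≈ 9 mA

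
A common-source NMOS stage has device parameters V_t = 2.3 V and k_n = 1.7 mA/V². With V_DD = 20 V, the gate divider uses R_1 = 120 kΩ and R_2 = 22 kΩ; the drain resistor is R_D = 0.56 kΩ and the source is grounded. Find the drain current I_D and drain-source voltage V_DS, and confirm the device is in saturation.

V_G = V_DD·R_2/(R_1+R_2) = 20×22/142 = 3.1 V. With the source grounded, V_GS = V_G = 3.1 V.
Assume saturation: I_D = (k_n/2)(V_GS − V_t)² = (1.7/2)×(3.1 − 2.3)² = 0.85×0.799² = 0.542 mA.
V_DS = V_DD − I_D·R_D = 20 − 0.542×0.56 = 19.7 V.
Saturation requires V_DS ≥ V_GS − V_t = 0.799 V; 19.7 ≥ 0.799 ✓.

I_D ≈ 0.54 mA, V_DS ≈ 20 V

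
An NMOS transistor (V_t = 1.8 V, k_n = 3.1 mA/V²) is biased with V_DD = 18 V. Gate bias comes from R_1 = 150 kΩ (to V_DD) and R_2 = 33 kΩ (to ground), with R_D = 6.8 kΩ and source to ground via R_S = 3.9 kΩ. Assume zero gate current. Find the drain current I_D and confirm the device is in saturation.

V_G = V_DD·R_2/(R_1+R_2) = 18×33/183 = 3.25 V.
Assume saturation: I_D = (k_n/2)(V_GS − V_t)² with V_GS = V_G − I_D·R_S = 3.25 − 3.9·I_D.
Substituting gives 23.6·I_D² − 18.5·I_D + 3.24 = 0, with roots I_D = 0.265 or 0.519 mA.
The root I_D = 0.519 mA gives V_GS = 1.22 V ≤ V_t, so take I_D = 0.265 mA.
Then V_GS = 2.21 V and V_DS = V_DD − I_D(R_D+R_S) = 18 − 0.265×10.7 = 15.2 V.
Saturation requires V_DS ≥ V_GS − V_t = 0.413 V; 15.2 ≥ 0.413 ✓.

I_D ≈ 0.26 mA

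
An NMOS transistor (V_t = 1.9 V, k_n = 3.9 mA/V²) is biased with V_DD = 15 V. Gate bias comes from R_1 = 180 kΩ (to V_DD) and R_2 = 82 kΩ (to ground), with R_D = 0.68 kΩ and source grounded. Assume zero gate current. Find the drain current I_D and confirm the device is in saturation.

I_D ≈ 15 mA

V_G = V_DD·R_2/(R_1+R_2) = 15×82/262 = 4.69 V. With the source grounded, V_GS = V_G = 4.69 V.
Assume saturation: I_D = (k_n/2)(V_GS − V_t)² = (3.9/2)×(4.69 − 1.9)² = 1.95×2.79² = 15.2 mA.
V_DS = V_DD − I_D·R_D = 15 − 15.2×0.68 = 4.64 V.
Saturation requires V_DS ≥ V_GS − V_t = 2.79 V; 4.64 ≥ 2.79 ✓.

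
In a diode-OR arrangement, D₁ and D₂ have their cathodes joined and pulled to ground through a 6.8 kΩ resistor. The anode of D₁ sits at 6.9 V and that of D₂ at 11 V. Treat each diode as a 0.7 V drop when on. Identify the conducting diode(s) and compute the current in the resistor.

Only D₂ conducts; I_R ≈ 1.5 mA

Assume both conduct. Then node N would need to be at both 6.9−0.7 = 6.2 V and 11−0.7 = 10.3 V, which is impossible.
Assume only D₂ conducts: V_N = 11 − 0.7 = 10.3 V, so I_R = 10.3/6.8 = 1.51 mA.
Check D₁: its anode-to-cathode voltage is 6.9 − 10.3 = -3.4 V < 0.7 V, so it is off. The assumption is consistent.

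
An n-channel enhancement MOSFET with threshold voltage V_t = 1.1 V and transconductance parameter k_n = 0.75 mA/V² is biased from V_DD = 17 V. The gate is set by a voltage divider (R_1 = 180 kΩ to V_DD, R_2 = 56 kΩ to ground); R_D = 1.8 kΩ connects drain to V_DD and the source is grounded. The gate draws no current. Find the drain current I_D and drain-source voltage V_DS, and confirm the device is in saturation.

V_G = V_DD·R_2/(R_1+R_2) = 17×56/236 = 4.03 V. With the source grounded, V_GS = V_G = 4.03 V.
Assume saturation: I_D = (k_n/2)(V_GS − V_t)² = (0.75/2)×(4.03 − 1.1)² = 0.375×2.93² = 3.23 mA.
V_DS = V_DD − I_D·R_D = 17 − 3.23×1.8 = 11.2 V.
Saturation requires V_DS ≥ V_GS − V_t = 2.93 V; 11.2 ≥ 2.93 ✓.

I_D ≈ 3.2 mA, V_DS ≈ 11 V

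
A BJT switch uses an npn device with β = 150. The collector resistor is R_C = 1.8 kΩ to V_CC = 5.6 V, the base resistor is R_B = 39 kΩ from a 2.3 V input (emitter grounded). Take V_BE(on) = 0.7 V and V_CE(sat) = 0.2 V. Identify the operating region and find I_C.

saturation; I_C ≈ 3 mA

Assume active: I_B = (2.3 − 0.7)/39 = 0.041 mA, giving I_C = β·I_B = 6.15 mA.
But then V_CE = 5.6 − 6.15×1.8 = -5.48 V < V_CE(sat) = 0.2 V — impossible in the active region.
So the transistor is saturated. With V_CE = 0.2 V, I_C = (V_CC − 0.2)/R_C = 5.4/1.8 = 3 mA.
Check: β·I_B = 6.15 mA > I_C = 3 mA, confirming saturation.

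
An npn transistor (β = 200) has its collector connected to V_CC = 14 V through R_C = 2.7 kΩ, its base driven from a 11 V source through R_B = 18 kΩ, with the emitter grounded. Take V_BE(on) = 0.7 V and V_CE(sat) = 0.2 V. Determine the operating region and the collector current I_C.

saturation; I_C ≈ 5.1 mA

Assume active: I_B = (11 − 0.7)/18 = 0.572 mA, giving I_C = β·I_B = 114 mA.
But then V_CE = 14 − 114×2.7 = -295 V < V_CE(sat) = 0.2 V — impossible in the active region.
So the transistor is saturated. With V_CE = 0.2 V, I_C = (V_CC − 0.2)/R_C = 13.8/2.7 = 5.11 mA.
Check: β·I_B = 114 mA > I_C = 5.11 mA, confirming saturation.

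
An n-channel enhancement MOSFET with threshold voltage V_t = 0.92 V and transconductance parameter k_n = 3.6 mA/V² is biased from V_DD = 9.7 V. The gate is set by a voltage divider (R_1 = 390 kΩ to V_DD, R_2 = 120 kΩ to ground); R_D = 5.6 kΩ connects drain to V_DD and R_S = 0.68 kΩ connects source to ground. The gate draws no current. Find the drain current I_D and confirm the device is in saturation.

V_G = V_DD·R_2/(R_1+R_2) = 9.7×120/510 = 2.28 V.
Assume saturation: I_D = (k_n/2)(V_GS − V_t)² with V_GS = V_G − I_D·R_S = 2.28 − 0.68·I_D.
Substituting gives 0.832·I_D² − 4.34·I_D + 3.34 = 0, with roots I_D = 0.94 or 4.27 mA.
The root I_D = 4.27 mA gives V_GS = -0.62 V ≤ V_t, so take I_D = 0.94 mA.
Then V_GS = 1.64 V and V_DS = V_DD − I_D(R_D+R_S) = 9.7 − 0.94×6.28 = 3.79 V.
Saturation requires V_DS ≥ V_GS − V_t = 0.723 V; 3.79 ≥ 0.723 ✓.

I_D ≈ 0.94 mA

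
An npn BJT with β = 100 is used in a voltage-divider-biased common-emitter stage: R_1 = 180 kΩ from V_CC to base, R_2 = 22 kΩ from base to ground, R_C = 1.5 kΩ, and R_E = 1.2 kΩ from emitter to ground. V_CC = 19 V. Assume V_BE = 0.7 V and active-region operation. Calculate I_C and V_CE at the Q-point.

I_C ≈ 0.97 mA, V_CE ≈ 16 V

Thevenize the base divider: V_Th = V_CC·R_2/(R_1+R_2) = 19×22/202 = 2.07 V, R_Th = R_1‖R_2 = 19.6 kΩ.
Base-emitter loop: V_Th = I_B·R_Th + V_BE + (β+1)I_B·R_E, so I_B = (2.07 − 0.7) / (19.6 + 101×1.2) = 0.00972 mA.
I_C = β·I_B = 100×0.00972 = 0.972 mA, and I_E = (β+1)I_B = 0.982 mA.
V_CE = V_CC − I_C·R_C − I_E·R_E = 19 − 0.972×1.5 − 0.982×1.2 = 16.4 V.
V_CE = 16.4 V > 0.2 V confirms active-region operation.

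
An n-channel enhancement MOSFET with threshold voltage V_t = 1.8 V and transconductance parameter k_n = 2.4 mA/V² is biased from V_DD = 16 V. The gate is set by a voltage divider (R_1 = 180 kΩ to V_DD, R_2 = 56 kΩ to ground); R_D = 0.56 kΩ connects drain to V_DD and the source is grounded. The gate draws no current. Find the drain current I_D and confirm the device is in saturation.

I_D ≈ 4.8 mA

V_G = V_DD·R_2/(R_1+R_2) = 16×56/236 = 3.8 V. With the source grounded, V_GS = V_G = 3.8 V.
Assume saturation: I_D = (k_n/2)(V_GS − V_t)² = (2.4/2)×(3.8 − 1.8)² = 1.2×2² = 4.78 mA.
V_DS = V_DD − I_D·R_D = 16 − 4.78×0.56 = 13.3 V.
Saturation requires V_DS ≥ V_GS − V_t = 2 V; 13.3 ≥ 2 ✓.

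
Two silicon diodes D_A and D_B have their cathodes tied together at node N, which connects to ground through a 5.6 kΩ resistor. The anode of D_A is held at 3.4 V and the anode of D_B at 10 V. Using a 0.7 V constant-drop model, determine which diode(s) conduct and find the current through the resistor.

Only D_B conducts; I_R ≈ 1.7 mA

Assume both conduct. Then node N would need to be at both 3.4−0.7 = 2.7 V and 10−0.7 = 9.3 V, which is impossible.
Assume only D_B conducts: V_N = 10 − 0.7 = 9.3 V, so I_R = 9.3/5.6 = 1.66 mA.
Check D_A: its anode-to-cathode voltage is 3.4 − 9.3 = -5.9 V < 0.7 V, so it is off. The assumption is consistent.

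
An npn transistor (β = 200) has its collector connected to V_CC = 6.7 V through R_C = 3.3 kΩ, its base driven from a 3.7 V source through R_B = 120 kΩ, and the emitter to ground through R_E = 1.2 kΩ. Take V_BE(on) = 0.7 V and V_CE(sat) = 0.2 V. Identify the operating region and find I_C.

saturation; I_C ≈ 1.4 mA

Assume active: I_B = (3.7 − 0.7)/(120 + 201×1.2) = 0.00831 mA, I_C = β·I_B = 1.66 mA.
Then V_CE = 6.7 − 1.66×3.3 − 1.67×1.2 = -0.785 V < 0.2 V — the active assumption fails.
Re-solve with V_CE = 0.2 V. KCL at the emitter: V_E/R_E = (V_BB−0.7−V_E)/R_B + (V_CC−0.2−V_E)/R_C, giving V_E = 1.74 V.
I_C = (V_CC − 0.2 − V_E)/R_C = (6.5 − 1.74)/3.3 = 1.44 mA.
Check: I_B = (3 − 1.74)/120 = 0.0105 mA, and β·I_B = 2.1 mA > I_C, confirming saturation.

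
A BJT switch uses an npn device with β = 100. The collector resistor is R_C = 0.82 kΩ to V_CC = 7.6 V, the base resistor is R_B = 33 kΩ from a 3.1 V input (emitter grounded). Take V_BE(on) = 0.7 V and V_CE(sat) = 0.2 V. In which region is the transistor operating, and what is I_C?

active; I_C ≈ 7.3 mA

Assume active. Base-emitter loop: I_B = (V_BB − V_BE)/R_B = (3.1 − 0.7)/33 = 0.0727 mA.
I_C = β·I_B = 100×0.0727 = 7.27 mA.
V_CE = V_CC − I_C·R_C = 7.6 − 7.27×0.82 = 1.64 V > V_CE(sat), so the active-region assumption holds.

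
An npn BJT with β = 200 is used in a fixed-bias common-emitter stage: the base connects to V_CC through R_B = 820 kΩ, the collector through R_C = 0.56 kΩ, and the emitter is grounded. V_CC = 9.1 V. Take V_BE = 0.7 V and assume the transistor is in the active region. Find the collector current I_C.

Base loop: V_CC = I_B·R_B + V_BE, so I_B = (9.1 − 0.7)/820 kΩ = 0.0102 mA.
In the active region I_C = β·I_B = 200 × 0.0102 = 2.05 mA.
Collector loop: V_CE = V_CC − I_C·R_C = 9.1 − 2.05×0.56 = 7.95 V.
Since V_CE = 7.95 V > V_CE(sat) ≈ 0.2 V, the transistor is in the active region as assumed.

I_C ≈ 2 mA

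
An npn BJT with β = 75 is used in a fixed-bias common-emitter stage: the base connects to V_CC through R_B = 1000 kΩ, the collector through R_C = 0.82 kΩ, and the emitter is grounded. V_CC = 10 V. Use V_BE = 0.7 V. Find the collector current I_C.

Base loop: V_CC = I_B·R_B + V_BE, so I_B = (10 − 0.7)/1000 kΩ = 0.0093 mA.
In the active region I_C = β·I_B = 75 × 0.0093 = 0.698 mA.
Collector loop: V_CE = V_CC − I_C·R_C = 10 − 0.698×0.82 = 9.43 V.
Since V_CE = 9.43 V > V_CE(sat) ≈ 0.2 V, the transistor is in the active region as assumed.

I_C ≈ 0.7 mA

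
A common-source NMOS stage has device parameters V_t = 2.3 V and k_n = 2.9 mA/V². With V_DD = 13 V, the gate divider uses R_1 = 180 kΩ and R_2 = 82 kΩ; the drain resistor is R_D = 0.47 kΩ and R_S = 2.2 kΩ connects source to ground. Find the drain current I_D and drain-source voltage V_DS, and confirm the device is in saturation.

I_D ≈ 0.53 mA, V_DS ≈ 12 V

V_G = V_DD·R_2/(R_1+R_2) = 13×82/262 = 4.07 V.
Assume saturation: I_D = (k_n/2)(V_GS − V_t)² with V_GS = V_G − I_D·R_S = 4.07 − 2.2·I_D.
Substituting gives 7.02·I_D² − 12.3·I_D + 4.54 = 0, with roots I_D = 0.529 or 1.22 mA.
The root I_D = 1.22 mA gives V_GS = 1.38 V ≤ V_t, so take I_D = 0.529 mA.
Then V_GS = 2.9 V and V_DS = V_DD − I_D(R_D+R_S) = 13 − 0.529×2.67 = 11.6 V.
Saturation requires V_DS ≥ V_GS − V_t = 0.604 V; 11.6 ≥ 0.604 ✓.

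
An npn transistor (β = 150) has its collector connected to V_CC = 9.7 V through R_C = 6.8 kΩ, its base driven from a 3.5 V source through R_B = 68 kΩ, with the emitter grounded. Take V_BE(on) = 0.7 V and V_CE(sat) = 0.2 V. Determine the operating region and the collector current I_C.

Assume active: I_B = (3.5 − 0.7)/68 = 0.0412 mA, giving I_C = β·I_B = 6.18 mA.
But then V_CE = 9.7 − 6.18×6.8 = -32.3 V < V_CE(sat) = 0.2 V — impossible in the active region.
So the transistor is saturated. With V_CE = 0.2 V, I_C = (V_CC − 0.2)/R_C = 9.5/6.8 = 1.4 mA.
Check: β·I_B = 6.18 mA > I_C = 1.4 mA, confirming saturation.

saturation; I_C ≈ 1.4 mA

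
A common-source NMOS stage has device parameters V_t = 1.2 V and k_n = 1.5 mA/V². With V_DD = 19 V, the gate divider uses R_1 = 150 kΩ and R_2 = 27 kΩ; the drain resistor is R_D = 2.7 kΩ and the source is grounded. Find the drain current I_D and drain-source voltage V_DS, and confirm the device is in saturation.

V_G = V_DD·R_2/(R_1+R_2) = 19×27/177 = 2.9 V. With the source grounded, V_GS = V_G = 2.9 V.
Assume saturation: I_D = (k_n/2)(V_GS − V_t)² = (1.5/2)×(2.9 − 1.2)² = 0.75×1.7² = 2.16 mA.
V_DS = V_DD − I_D·R_D = 19 − 2.16×2.7 = 13.2 V.
Saturation requires V_DS ≥ V_GS − V_t = 1.7 V; 13.2 ≥ 1.7 ✓.

I_D ≈ 2.2 mA, V_DS ≈ 13 V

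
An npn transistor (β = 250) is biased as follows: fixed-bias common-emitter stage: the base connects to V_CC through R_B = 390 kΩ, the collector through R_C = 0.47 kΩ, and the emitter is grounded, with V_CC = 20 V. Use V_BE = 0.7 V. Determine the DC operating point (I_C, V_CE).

I_C ≈ 12 mA, V_CE ≈ 14 V

Base loop: V_CC = I_B·R_B + V_BE, so I_B = (20 − 0.7)/390 kΩ = 0.0495 mA.
In the active region I_C = β·I_B = 250 × 0.0495 = 12.4 mA.
Collector loop: V_CE = V_CC − I_C·R_C = 20 − 12.4×0.47 = 14.2 V.
Since V_CE = 14.2 V > V_CE(sat) ≈ 0.2 V, the transistor is in the active region as assumed.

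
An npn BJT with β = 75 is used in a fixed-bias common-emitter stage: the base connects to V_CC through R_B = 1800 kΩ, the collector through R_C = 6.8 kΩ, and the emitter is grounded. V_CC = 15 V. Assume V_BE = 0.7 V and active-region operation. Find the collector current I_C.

I_C ≈ 0.6 mA

Base loop: V_CC = I_B·R_B + V_BE, so I_B = (15 − 0.7)/1800 kΩ = 0.00794 mA.
In the active region I_C = β·I_B = 75 × 0.00794 = 0.596 mA.
Collector loop: V_CE = V_CC − I_C·R_C = 15 − 0.596×6.8 = 10.9 V.
Since V_CE = 10.9 V > V_CE(sat) ≈ 0.2 V, the transistor is in the active region as assumed.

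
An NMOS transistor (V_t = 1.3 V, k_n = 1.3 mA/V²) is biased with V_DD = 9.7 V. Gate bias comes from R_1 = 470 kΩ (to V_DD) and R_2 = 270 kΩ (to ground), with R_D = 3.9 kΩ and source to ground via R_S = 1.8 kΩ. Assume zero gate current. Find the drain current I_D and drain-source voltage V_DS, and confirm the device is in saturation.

V_G = V_DD·R_2/(R_1+R_2) = 9.7×270/740 = 3.54 V.
Assume saturation: I_D = (k_n/2)(V_GS − V_t)² with V_GS = V_G − I_D·R_S = 3.54 − 1.8·I_D.
Substituting gives 2.11·I_D² − 6.24·I_D + 3.26 = 0, with roots I_D = 0.677 or 2.29 mA.
The root I_D = 2.29 mA gives V_GS = -0.575 V ≤ V_t, so take I_D = 0.677 mA.
Then V_GS = 2.32 V and V_DS = V_DD − I_D(R_D+R_S) = 9.7 − 0.677×5.7 = 5.84 V.
Saturation requires V_DS ≥ V_GS − V_t = 1.02 V; 5.84 ≥ 1.02 ✓.

I_D ≈ 0.68 mA, V_DS ≈ 5.8 V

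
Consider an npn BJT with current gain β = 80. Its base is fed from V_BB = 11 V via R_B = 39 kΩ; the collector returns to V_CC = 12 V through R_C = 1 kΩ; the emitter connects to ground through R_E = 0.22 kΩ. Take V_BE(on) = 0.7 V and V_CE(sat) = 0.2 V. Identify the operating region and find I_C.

saturation; I_C ≈ 9.6 mA

Assume active: I_B = (11 − 0.7)/(39 + 81×0.22) = 0.181 mA, I_C = β·I_B = 14.5 mA.
Then V_CE = 12 − 14.5×1 − 14.7×0.22 = -5.73 V < 0.2 V — the active assumption fails.
Re-solve with V_CE = 0.2 V. KCL at the emitter: V_E/R_E = (V_BB−0.7−V_E)/R_B + (V_CC−0.2−V_E)/R_C, giving V_E = 2.17 V.
I_C = (V_CC − 0.2 − V_E)/R_C = (11.8 − 2.17)/1 = 9.63 mA.
Check: I_B = (10.3 − 2.17)/39 = 0.209 mA, and β·I_B = 16.7 mA > I_C, confirming saturation.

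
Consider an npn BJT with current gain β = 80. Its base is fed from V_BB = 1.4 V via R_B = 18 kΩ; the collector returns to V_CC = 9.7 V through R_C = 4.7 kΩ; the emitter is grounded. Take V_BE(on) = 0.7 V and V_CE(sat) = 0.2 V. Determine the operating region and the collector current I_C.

Assume active: I_B = (1.4 − 0.7)/18 = 0.0389 mA, giving I_C = β·I_B = 3.11 mA.
But then V_CE = 9.7 − 3.11×4.7 = -4.92 V < V_CE(sat) = 0.2 V — impossible in the active region.
So the transistor is saturated. With V_CE = 0.2 V, I_C = (V_CC − 0.2)/R_C = 9.5/4.7 = 2.02 mA.
Check: β·I_B = 3.11 mA > I_C = 2.02 mA, confirming saturation.

saturation; I_C ≈ 2 mA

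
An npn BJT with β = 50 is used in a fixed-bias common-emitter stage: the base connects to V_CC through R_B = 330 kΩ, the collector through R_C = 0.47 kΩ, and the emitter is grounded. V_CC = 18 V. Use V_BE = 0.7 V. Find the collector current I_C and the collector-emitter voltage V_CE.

I_C ≈ 2.6 mA, V_CE ≈ 17 V

Base loop: V_CC = I_B·R_B + V_BE, so I_B = (18 − 0.7)/330 kΩ = 0.0524 mA.
In the active region I_C = β·I_B = 50 × 0.0524 = 2.62 mA.
Collector loop: V_CE = V_CC − I_C·R_C = 18 − 2.62×0.47 = 16.8 V.
Since V_CE = 16.8 V > V_CE(sat) ≈ 0.2 V, the transistor is in the active region as assumed.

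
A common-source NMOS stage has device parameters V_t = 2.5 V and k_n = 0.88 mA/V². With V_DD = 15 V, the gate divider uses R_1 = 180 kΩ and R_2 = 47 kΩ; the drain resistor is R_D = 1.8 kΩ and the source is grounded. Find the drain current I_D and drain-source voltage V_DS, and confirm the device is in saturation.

I_D ≈ 0.16 mA, V_DS ≈ 15 V

V_G = V_DD·R_2/(R_1+R_2) = 15×47/227 = 3.11 V. With the source grounded, V_GS = V_G = 3.11 V.
Assume saturation: I_D = (k_n/2)(V_GS − V_t)² = (0.88/2)×(3.11 − 2.5)² = 0.44×0.606² = 0.161 mA.
V_DS = V_DD − I_D·R_D = 15 − 0.161×1.8 = 14.7 V.
Saturation requires V_DS ≥ V_GS − V_t = 0.606 V; 14.7 ≥ 0.606 ✓.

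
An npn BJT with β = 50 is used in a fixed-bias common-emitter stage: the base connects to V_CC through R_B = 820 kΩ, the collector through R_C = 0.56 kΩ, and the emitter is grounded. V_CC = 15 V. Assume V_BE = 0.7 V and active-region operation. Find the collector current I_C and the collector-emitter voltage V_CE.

Base loop: V_CC = I_B·R_B + V_BE, so I_B = (15 − 0.7)/820 kΩ = 0.0174 mA.
In the active region I_C = β·I_B = 50 × 0.0174 = 0.872 mA.
Collector loop: V_CE = V_CC − I_C·R_C = 15 − 0.872×0.56 = 14.5 V.
Since V_CE = 14.5 V > V_CE(sat) ≈ 0.2 V, the transistor is in the active region as assumed.

I_C ≈ 0.87 mA, V_CE ≈ 15 V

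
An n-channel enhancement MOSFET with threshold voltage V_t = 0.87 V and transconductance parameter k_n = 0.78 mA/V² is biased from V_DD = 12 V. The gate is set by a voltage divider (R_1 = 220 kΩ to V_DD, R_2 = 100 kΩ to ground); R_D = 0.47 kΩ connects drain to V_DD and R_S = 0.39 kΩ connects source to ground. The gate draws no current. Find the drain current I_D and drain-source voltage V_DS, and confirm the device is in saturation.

I_D ≈ 1.8 mA, V_DS ≈ 10 V

V_G = V_DD·R_2/(R_1+R_2) = 12×100/320 = 3.75 V.
Assume saturation: I_D = (k_n/2)(V_GS − V_t)² with V_GS = V_G − I_D·R_S = 3.75 − 0.39·I_D.
Substituting gives 0.0593·I_D² − 1.88·I_D + 3.23 = 0, with roots I_D = 1.83 or 29.8 mA.
The root I_D = 29.8 mA gives V_GS = -7.87 V ≤ V_t, so take I_D = 1.83 mA.
Then V_GS = 3.04 V and V_DS = V_DD − I_D(R_D+R_S) = 12 − 1.83×0.86 = 10.4 V.
Saturation requires V_DS ≥ V_GS − V_t = 2.17 V; 10.4 ≥ 2.17 ✓.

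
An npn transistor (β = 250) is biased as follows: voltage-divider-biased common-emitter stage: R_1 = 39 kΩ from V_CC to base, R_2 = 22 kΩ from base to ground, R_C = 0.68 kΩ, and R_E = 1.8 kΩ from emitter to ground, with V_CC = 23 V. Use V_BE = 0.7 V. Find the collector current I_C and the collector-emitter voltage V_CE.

Thevenize the base divider: V_Th = V_CC·R_2/(R_1+R_2) = 23×22/61 = 8.3 V, R_Th = R_1‖R_2 = 14.1 kΩ.
Base-emitter loop: V_Th = I_B·R_Th + V_BE + (β+1)I_B·R_E, so I_B = (8.3 − 0.7) / (14.1 + 251×1.8) = 0.0163 mA.
I_C = β·I_B = 250×0.0163 = 4.08 mA, and I_E = (β+1)I_B = 4.09 mA.
V_CE = V_CC − I_C·R_C − I_E·R_E = 23 − 4.08×0.68 − 4.09×1.8 = 12.9 V.
V_CE = 12.9 V > 0.2 V confirms active-region operation.

I_C ≈ 4.1 mA, V_CE ≈ 13 V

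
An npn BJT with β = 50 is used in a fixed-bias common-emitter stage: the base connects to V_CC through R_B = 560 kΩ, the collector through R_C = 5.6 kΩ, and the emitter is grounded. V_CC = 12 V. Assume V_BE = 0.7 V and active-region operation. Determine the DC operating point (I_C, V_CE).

I_C ≈ 1 mA, V_CE ≈ 6.3 V

Base loop: V_CC = I_B·R_B + V_BE, so I_B = (12 − 0.7)/560 kΩ = 0.0202 mA.
In the active region I_C = β·I_B = 50 × 0.0202 = 1.01 mA.
Collector loop: V_CE = V_CC − I_C·R_C = 12 − 1.01×5.6 = 6.35 V.
Since V_CE = 6.35 V > V_CE(sat) ≈ 0.2 V, the transistor is in the active region as assumed.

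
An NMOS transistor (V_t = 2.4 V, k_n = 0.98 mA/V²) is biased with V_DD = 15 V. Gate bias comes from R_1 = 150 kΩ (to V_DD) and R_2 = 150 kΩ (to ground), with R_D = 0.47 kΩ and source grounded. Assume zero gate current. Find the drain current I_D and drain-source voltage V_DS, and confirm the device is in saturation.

V_G = V_DD·R_2/(R_1+R_2) = 15×150/300 = 7.5 V. With the source grounded, V_GS = V_G = 7.5 V.
Assume saturation: I_D = (k_n/2)(V_GS − V_t)² = (0.98/2)×(7.5 − 2.4)² = 0.49×5.1² = 12.7 mA.
V_DS = V_DD − I_D·R_D = 15 − 12.7×0.47 = 9.01 V.
Saturation requires V_DS ≥ V_GS − V_t = 5.1 V; 9.01 ≥ 5.1 ✓.

I_D ≈ 13 mA, V_DS ≈ 9 V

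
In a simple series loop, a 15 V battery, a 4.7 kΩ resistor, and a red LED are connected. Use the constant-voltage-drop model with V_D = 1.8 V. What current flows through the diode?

KVL around the loop: 15 = V_D + I·R = 1.8 + I × 4.7 kΩ.
So I = (15 − 1.8) / 4.7 kΩ = 13.2 / 4.7 = 2.81 mA.

I ≈ 2.8 mA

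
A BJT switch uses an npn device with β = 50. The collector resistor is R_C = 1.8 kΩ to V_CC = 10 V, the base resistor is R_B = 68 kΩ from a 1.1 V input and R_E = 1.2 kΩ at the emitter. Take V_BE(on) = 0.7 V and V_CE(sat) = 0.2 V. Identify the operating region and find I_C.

Assume active. Base-emitter loop: I_B = (V_BB − V_BE)/(R_B + (β+1)R_E) = (1.1 − 0.7)/(68 + 51×1.2) = 0.0031 mA.
I_C = β·I_B = 50×0.0031 = 0.155 mA.
V_CE = V_CC − I_C·R_C − I_E·R_E = 10 − 0.155×1.8 − 0.158×1.2 = 9.53 V > V_CE(sat), so the active-region assumption holds.

active; I_C ≈ 0.15 mA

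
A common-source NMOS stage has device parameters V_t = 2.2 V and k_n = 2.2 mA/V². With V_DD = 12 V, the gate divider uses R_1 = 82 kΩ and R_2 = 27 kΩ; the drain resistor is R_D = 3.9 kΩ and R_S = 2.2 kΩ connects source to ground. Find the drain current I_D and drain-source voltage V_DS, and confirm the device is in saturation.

V_G = V_DD·R_2/(R_1+R_2) = 12×27/109 = 2.97 V.
Assume saturation: I_D = (k_n/2)(V_GS − V_t)² with V_GS = V_G − I_D·R_S = 2.97 − 2.2·I_D.
Substituting gives 5.32·I_D² − 4.74·I_D + 0.656 = 0, with roots I_D = 0.172 or 0.718 mA.
The root I_D = 0.718 mA gives V_GS = 1.39 V ≤ V_t, so take I_D = 0.172 mA.
Then V_GS = 2.59 V and V_DS = V_DD − I_D(R_D+R_S) = 12 − 0.172×6.1 = 11 V.
Saturation requires V_DS ≥ V_GS − V_t = 0.395 V; 11 ≥ 0.395 ✓.

I_D ≈ 0.17 mA, V_DS ≈ 11 V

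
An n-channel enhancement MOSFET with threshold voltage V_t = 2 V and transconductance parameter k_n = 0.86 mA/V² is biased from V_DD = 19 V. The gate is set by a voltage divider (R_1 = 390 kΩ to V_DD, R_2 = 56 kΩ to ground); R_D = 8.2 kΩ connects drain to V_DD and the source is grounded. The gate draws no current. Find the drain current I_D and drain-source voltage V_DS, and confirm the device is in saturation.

V_G = V_DD·R_2/(R_1+R_2) = 19×56/446 = 2.39 V. With the source grounded, V_GS = V_G = 2.39 V.
Assume saturation: I_D = (k_n/2)(V_GS − V_t)² = (0.86/2)×(2.39 − 2)² = 0.43×0.386² = 0.064 mA.
V_DS = V_DD − I_D·R_D = 19 − 0.064×8.2 = 18.5 V.
Saturation requires V_DS ≥ V_GS − V_t = 0.386 V; 18.5 ≥ 0.386 ✓.

I_D ≈ 0.064 mA, V_DS ≈ 18 V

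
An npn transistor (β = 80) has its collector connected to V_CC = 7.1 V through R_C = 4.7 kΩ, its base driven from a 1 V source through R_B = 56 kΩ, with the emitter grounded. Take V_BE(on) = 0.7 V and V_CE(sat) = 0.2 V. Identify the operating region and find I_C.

active; I_C ≈ 0.43 mA

Assume active. Base-emitter loop: I_B = (V_BB − V_BE)/R_B = (1 − 0.7)/56 = 0.00536 mA.
I_C = β·I_B = 80×0.00536 = 0.429 mA.
V_CE = V_CC − I_C·R_C = 7.1 − 0.429×4.7 = 5.09 V > V_CE(sat), so the active-region assumption holds.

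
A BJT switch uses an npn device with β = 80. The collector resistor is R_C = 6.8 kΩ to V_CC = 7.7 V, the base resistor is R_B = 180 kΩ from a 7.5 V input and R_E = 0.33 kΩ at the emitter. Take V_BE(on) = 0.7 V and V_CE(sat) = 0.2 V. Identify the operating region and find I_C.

Assume active: I_B = (7.5 − 0.7)/(180 + 81×0.33) = 0.0329 mA, I_C = β·I_B = 2.63 mA.
Then V_CE = 7.7 − 2.63×6.8 − 2.66×0.33 = -11.1 V < 0.2 V — the active assumption fails.
Re-solve with V_CE = 0.2 V. KCL at the emitter: V_E/R_E = (V_BB−0.7−V_E)/R_B + (V_CC−0.2−V_E)/R_C, giving V_E = 0.358 V.
I_C = (V_CC − 0.2 − V_E)/R_C = (7.5 − 0.358)/6.8 = 1.05 mA.
Check: I_B = (6.8 − 0.358)/180 = 0.0358 mA, and β·I_B = 2.86 mA > I_C, confirming saturation.

saturation; I_C ≈ 1.1 mA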